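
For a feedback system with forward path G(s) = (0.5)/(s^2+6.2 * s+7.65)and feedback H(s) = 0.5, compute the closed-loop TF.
Closed-loop T = G/(1+GH).
Numerator: G_num * H_den = 0.5.
Denominator: G_den * H_den + G_num * H_num = (s^2 + 6.2*s + 7.65) + (0.25) = s^2 + 6.2*s + 7.9.
T(s) = (0.5)/(s^2 + 6.2*s + 7.9)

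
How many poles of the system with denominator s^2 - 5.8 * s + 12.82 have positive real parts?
Poles: 2.9 + 2.1j, 2.9 - 2.1j. RHP poles (Re>0): 2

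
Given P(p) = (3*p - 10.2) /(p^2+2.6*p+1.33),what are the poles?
Set denominator = 0: p^2 + 2.6*p + 1.33 = (p + 0.7)(p + 1.9) = 0 → Poles: -0.7, -1.9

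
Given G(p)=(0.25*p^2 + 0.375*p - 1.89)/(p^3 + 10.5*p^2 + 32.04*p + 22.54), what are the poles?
Set denominator = 0: p^3 + 10.5*p^2 + 32.04*p + 22.54 = (p + 4.6)(p + 4.9)(p + 1) = 0 → Poles: -1, -4.6, -4.9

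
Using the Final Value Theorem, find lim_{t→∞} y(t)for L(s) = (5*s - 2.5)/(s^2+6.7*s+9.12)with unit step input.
FVT: lim_{t→∞} y(t) = lim_{s→0} s*Y(s) where Y(s) = L(s)/s.
= lim_{s→0} L(s) = L(0) = num(0)/den(0) = -2.5/9.12 = -0.2741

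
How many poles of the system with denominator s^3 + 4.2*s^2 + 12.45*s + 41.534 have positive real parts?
s^3 + 4.2*s^2 + 12.45*s + 41.534 = (s + 3.8)(s^2 + 0.4*s + 10.93). Poles: -0.2 + 3.3j, -0.2 - 3.3j, -3.8. RHP poles (Re>0): 0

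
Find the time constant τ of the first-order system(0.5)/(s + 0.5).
First-order system: τ = -1/pole. Pole = -0.5. τ = -1/(-0.5) = 2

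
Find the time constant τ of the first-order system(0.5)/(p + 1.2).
First-order system: τ = -1/pole. Pole = -1.2. τ = -1/(-1.2) = 0.8333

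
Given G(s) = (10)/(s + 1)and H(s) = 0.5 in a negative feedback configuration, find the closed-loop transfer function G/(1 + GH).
Closed-loop T = G/(1+GH).
Numerator: G_num * H_den = 10.
Denominator: G_den * H_den + G_num * H_num = (s + 1) + (5) = s + 6.
T(s) = (10)/(s + 6)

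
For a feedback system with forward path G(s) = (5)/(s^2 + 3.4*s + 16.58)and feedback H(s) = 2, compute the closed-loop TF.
Closed-loop T = G/(1+GH).
Numerator: G_num * H_den = 5.
Denominator: G_den * H_den + G_num * H_num = (s^2 + 3.4*s + 16.58) + (10) = s^2 + 3.4*s + 26.58.
T(s) = (5)/(s^2 + 3.4*s + 26.58)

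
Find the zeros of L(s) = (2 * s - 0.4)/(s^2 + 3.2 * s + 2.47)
Set numerator = 0: 2*s - 0.4 = 0 → Zeros: 0.2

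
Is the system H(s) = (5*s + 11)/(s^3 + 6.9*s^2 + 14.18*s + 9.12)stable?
Denominator: s^3 + 6.9*s^2 + 14.18*s + 9.12 = (s + 3.8)(s + 1.5)(s + 1.6). Poles: -1.5, -1.6, -3.8. All Re(p)<0: Yes (stable)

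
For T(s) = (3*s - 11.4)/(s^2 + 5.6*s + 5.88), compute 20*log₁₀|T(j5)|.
Substitute s = j*5: T(j5) = 0.55496 + 0.0281843j.
|T(j5)| = sqrt(Re² + Im²) = 0.5557.
20*log₁₀(0.5557) = -5.10 dB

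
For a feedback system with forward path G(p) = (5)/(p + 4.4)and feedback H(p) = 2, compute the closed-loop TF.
Closed-loop T = G/(1+GH).
Numerator: G_num * H_den = 5.
Denominator: G_den * H_den + G_num * H_num = (p + 4.4) + (10) = p + 14.4.
T(p) = (5)/(p + 14.4)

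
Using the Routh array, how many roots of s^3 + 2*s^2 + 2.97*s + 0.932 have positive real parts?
Routh array:
s^3: [1, 2.97]; s^2: [2, 0.932]; s^1: [2.504]; s^0: [0.932]
First column: [1, 2, 2.504, 0.932]. Sign changes = RHP roots = 0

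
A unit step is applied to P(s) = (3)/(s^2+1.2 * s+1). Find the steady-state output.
FVT: lim_{t→∞} y(t) = lim_{s→0} s*Y(s) where Y(s) = P(s)/s.
= lim_{s→0} P(s) = P(0) = num(0)/den(0) = 3/1 = 3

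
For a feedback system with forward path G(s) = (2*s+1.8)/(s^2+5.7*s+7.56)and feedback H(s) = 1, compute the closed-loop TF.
Closed-loop T = G/(1+GH).
Numerator: G_num * H_den = 2*s + 1.8.
Denominator: G_den * H_den + G_num * H_num = (s^2 + 5.7*s + 7.56) + (2*s + 1.8) = s^2 + 7.7*s + 9.36.
T(s) = (2*s + 1.8)/(s^2 + 7.7*s + 9.36)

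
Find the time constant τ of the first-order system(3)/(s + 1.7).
First-order system: τ = -1/pole. Pole = -1.7. τ = -1/(-1.7) = 0.5882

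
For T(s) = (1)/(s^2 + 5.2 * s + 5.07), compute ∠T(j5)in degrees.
Substitute s = j*5: T(j5) = -0.0185705 - 0.0242265j.
∠T(j5) = atan2(Im, Re) = atan2(-0.0242265, -0.0185705) = -127.47°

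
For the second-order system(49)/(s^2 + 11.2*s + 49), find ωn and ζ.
Standard form: ωn²/(s²+2ζωn·s+ωn²).
const=49=ωn² → ωn=7, s coeff=11.2=2ζωn → ζ=0.8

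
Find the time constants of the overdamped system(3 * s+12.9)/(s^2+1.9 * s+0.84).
Overdamped: real poles at -1.2, -0.7. τ = -1/pole → τ₁ = 0.8333, τ₂ = 1.429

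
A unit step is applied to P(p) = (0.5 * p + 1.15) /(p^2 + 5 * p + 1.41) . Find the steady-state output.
FVT: lim_{t→∞} y(t) = lim_{p→0} p*Y(p) where Y(p) = P(p)/p.
= lim_{p→0} P(p) = P(0) = num(0)/den(0) = 1.15/1.41 = 0.8156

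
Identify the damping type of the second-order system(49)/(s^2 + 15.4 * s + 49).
Standard form: ωn²/(s²+2ζωn·s+ωn²) gives ωn=7, ζ=1.1.
Overdamped (ζ = 1.1 > 1)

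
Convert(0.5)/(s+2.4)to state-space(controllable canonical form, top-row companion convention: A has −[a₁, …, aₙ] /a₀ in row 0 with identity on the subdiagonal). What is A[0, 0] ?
Reachable canonical form for den = s + 2.4: top row of A = -[a₁,a₂,...,aₙ]/a₀, ones on the subdiagonal, zeros elsewhere.
A = [[-2.4]].
A[0,0] = -2.4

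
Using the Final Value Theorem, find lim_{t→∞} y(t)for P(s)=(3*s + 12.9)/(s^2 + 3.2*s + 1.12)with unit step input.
FVT: lim_{t→∞} y(t) = lim_{s→0} s*Y(s) where Y(s) = P(s)/s.
= lim_{s→0} P(s) = P(0) = num(0)/den(0) = 12.9/1.12 = 11.52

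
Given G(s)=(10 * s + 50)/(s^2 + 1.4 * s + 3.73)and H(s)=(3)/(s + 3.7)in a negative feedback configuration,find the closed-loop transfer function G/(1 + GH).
Closed-loop T = G/(1+GH).
Numerator: G_num * H_den = 10*s^2 + 87*s + 185.
Denominator: G_den * H_den + G_num * H_num = (s^3 + 5.1*s^2 + 8.91*s + 13.801) + (30*s + 150) = s^3 + 5.1*s^2 + 38.91*s + 163.801.
T(s) = (10*s^2 + 87*s + 185)/(s^3 + 5.1*s^2 + 38.91*s + 163.801)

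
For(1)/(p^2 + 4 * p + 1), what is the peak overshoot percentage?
Standard form: ωn²/(p²+2ζωn·p+ωn²) → ωn = 1, ζ = 2.
ζ ≥ 1, so the response is non-oscillatory: peak overshoot = 0%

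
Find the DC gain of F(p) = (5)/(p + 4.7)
DC gain = F(0) = num(0)/den(0) = 5/4.7 = 1.064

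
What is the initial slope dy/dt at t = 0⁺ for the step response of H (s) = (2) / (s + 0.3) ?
IVT: y'(0⁺) = lim_{s→∞} s²·Y(s) = lim_{s→∞} s·H(s).
deg(num) = 0, deg(den) = 1, relative degree = 1, so s·H(s) → (leading num)/(leading den) = 2/1 = 2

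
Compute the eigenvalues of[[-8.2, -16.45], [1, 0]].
Eigenvalues solve det(λI - A) = 0.
Characteristic polynomial: λ^2 + 8.2*λ + 16.45 = 0.
Factor: (λ + 4.7)(λ + 3.5) = 0.
Roots: -3.5, -4.7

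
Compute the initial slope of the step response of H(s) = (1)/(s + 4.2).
IVT: y'(0⁺) = lim_{s→∞} s²·Y(s) = lim_{s→∞} s·H(s).
deg(num) = 0, deg(den) = 1, relative degree = 1, so s·H(s) → (leading num)/(leading den) = 1/1 = 1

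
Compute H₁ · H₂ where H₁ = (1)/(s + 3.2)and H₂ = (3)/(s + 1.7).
Series: H = H₁ · H₂ = (n₁·n₂)/(d₁·d₂).
Num: n₁·n₂ = 3. Den: d₁·d₂ = s^2 + 4.9*s + 5.44.
H(s) = (3)/(s^2 + 4.9*s + 5.44)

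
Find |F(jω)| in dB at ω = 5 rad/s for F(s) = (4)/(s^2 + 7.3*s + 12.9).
Substitute s = j*5: F(j5) = -0.0327323 - 0.098738j.
|F(j5)| = sqrt(Re² + Im²) = 0.104.
20*log₁₀(0.104) = -19.66 dB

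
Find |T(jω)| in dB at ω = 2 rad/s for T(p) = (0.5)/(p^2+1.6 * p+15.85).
Substitute p = j*2: T(j2) = 0.0393263 - 0.0106198j.
|T(j2)| = sqrt(Re² + Im²) = 0.04073.
20*log₁₀(0.04073) = -27.80 dB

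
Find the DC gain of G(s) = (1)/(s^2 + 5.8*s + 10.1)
DC gain = G(0) = num(0)/den(0) = 1/10.1 = 0.09901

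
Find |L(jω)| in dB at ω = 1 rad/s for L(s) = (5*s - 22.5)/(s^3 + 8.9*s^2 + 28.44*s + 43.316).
Substitute s = j*1: L(j1) = -0.328871 + 0.407491j.
|L(j1)| = sqrt(Re² + Im²) = 0.5236.
20*log₁₀(0.5236) = -5.62 dB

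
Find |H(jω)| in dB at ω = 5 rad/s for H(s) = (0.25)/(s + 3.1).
Substitute s = j*5: H(j5) = 0.0223924 - 0.0361167j.
|H(j5)| = sqrt(Re² + Im²) = 0.0425.
20*log₁₀(0.0425) = -27.43 dB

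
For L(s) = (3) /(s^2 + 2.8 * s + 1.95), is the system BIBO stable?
Denominator: s^2 + 2.8*s + 1.95 = (s + 1.5)(s + 1.3). Poles: -1.3, -1.5. All Re(p)<0: Yes (stable)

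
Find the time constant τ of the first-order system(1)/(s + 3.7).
First-order system: τ = -1/pole. Pole = -3.7. τ = -1/(-3.7) = 0.2703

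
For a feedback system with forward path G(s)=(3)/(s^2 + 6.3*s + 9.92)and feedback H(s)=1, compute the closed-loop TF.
Closed-loop T = G/(1+GH).
Numerator: G_num * H_den = 3.
Denominator: G_den * H_den + G_num * H_num = (s^2 + 6.3*s + 9.92) + (3) = s^2 + 6.3*s + 12.92.
T(s) = (3)/(s^2 + 6.3*s + 12.92)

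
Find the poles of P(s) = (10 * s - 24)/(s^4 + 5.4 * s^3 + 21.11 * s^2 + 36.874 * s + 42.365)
Set denominator = 0: s^4 + 5.4*s^3 + 21.11*s^2 + 36.874*s + 42.365 = (s^2 + 2.6*s + 4.58)(s^2 + 2.8*s + 9.25) = 0 → Poles: -1.3 + 1.7j, -1.3 - 1.7j, -1.4 + 2.7j, -1.4 - 2.7j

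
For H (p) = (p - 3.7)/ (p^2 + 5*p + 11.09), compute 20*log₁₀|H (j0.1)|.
Substitute p = j*0.1: H(j0.1) = -0.33285 + 0.0240456j.
|H(j0.1)| = sqrt(Re² + Im²) = 0.3337.
20*log₁₀(0.3337) = -9.53 dB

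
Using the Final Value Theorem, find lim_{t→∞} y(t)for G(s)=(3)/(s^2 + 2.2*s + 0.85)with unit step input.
FVT: lim_{t→∞} y(t) = lim_{s→0} s*Y(s) where Y(s) = G(s)/s.
= lim_{s→0} G(s) = G(0) = num(0)/den(0) = 3/0.85 = 3.529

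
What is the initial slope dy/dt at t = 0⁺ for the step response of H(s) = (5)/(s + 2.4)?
IVT: y'(0⁺) = lim_{s→∞} s²·Y(s) = lim_{s→∞} s·H(s).
deg(num) = 0, deg(den) = 1, relative degree = 1, so s·H(s) → (leading num)/(leading den) = 5/1 = 5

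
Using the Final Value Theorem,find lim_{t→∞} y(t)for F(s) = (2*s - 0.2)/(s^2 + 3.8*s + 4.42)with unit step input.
FVT: lim_{t→∞} y(t) = lim_{s→0} s*Y(s) where Y(s) = F(s)/s.
= lim_{s→0} F(s) = F(0) = num(0)/den(0) = -0.2/4.42 = -0.04525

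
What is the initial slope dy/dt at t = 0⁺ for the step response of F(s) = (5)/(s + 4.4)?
IVT: y'(0⁺) = lim_{s→∞} s²·Y(s) = lim_{s→∞} s·F(s).
deg(num) = 0, deg(den) = 1, relative degree = 1, so s·F(s) → (leading num)/(leading den) = 5/1 = 5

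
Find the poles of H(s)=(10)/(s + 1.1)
Set denominator = 0: s + 1.1 = 0 → Poles: -1.1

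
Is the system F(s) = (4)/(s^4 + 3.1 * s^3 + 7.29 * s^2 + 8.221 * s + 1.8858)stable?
Denominator: s^4 + 3.1*s^3 + 7.29*s^2 + 8.221*s + 1.8858 = (s + 1.4)(s + 0.3)(s^2 + 1.4*s + 4.49). Poles: -0.3, -0.7 + 2j, -0.7 - 2j, -1.4. All Re(p)<0: Yes (stable)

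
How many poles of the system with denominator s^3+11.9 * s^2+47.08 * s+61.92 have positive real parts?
s^3 + 11.9*s^2 + 47.08*s + 61.92 = (s + 3.6)(s + 4.3)(s + 4). Poles: -3.6, -4, -4.3. RHP poles (Re>0): 0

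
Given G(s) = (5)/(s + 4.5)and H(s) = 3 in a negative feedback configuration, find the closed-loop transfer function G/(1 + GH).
Closed-loop T = G/(1+GH).
Numerator: G_num * H_den = 5.
Denominator: G_den * H_den + G_num * H_num = (s + 4.5) + (15) = s + 19.5.
T(s) = (5)/(s + 19.5)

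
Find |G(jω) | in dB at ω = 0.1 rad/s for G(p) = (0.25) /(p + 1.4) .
Substitute p = j*0.1: G(j0.1) = 0.177665 - 0.0126904j.
|G(j0.1)| = sqrt(Re² + Im²) = 0.1781.
20*log₁₀(0.1781) = -14.99 dB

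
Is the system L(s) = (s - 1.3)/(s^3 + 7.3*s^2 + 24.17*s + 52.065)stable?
Denominator: s^3 + 7.3*s^2 + 24.17*s + 52.065 = (s + 4.5)(s^2 + 2.8*s + 11.57). Poles: -1.4 + 3.1j, -1.4 - 3.1j, -4.5. All Re(p)<0: Yes (stable)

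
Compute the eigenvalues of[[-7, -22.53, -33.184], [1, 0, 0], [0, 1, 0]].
Eigenvalues solve det(λI - A) = 0.
Characteristic polynomial: λ^3 + 7*λ^2 + 22.53*λ + 33.184 = 0.
Factor: (λ + 3.2)(λ^2 + 3.8*λ + 10.37) = 0.
Roots: -1.9 + 2.6j, -1.9 - 2.6j, -3.2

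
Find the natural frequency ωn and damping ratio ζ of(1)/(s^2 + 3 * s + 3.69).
Underdamped: complex pole -1.5 + 1.2j. ωn = |pole| = 1.921, ζ = -Re(pole)/ωn = 0.7809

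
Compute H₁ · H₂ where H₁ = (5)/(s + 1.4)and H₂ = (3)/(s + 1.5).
Series: H = H₁ · H₂ = (n₁·n₂)/(d₁·d₂).
Num: n₁·n₂ = 15. Den: d₁·d₂ = s^2 + 2.9*s + 2.1.
H(s) = (15)/(s^2 + 2.9*s + 2.1)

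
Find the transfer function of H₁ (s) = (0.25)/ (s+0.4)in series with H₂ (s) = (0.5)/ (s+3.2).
Series: H = H₁ · H₂ = (n₁·n₂)/(d₁·d₂).
Num: n₁·n₂ = 0.125. Den: d₁·d₂ = s^2 + 3.6*s + 1.28.
H(s) = (0.125)/(s^2 + 3.6*s + 1.28)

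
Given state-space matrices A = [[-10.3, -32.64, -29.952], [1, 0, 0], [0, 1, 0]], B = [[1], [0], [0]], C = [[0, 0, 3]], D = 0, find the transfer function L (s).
L(s) = C(sI - A)⁻¹B + D.
Characteristic polynomial det(sI - A) = s^3 + 10.3*s^2 + 32.64*s + 29.952.
Numerator from C·adj(sI-A)·B + D·det(sI-A) = 3.
L(s) = (3)/(s^3 + 10.3*s^2 + 32.64*s + 29.952)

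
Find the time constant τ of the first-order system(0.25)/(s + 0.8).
First-order system: τ = -1/pole. Pole = -0.8. τ = -1/(-0.8) = 1.25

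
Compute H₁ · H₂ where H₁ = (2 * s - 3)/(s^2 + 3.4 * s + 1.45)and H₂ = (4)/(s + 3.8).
Series: H = H₁ · H₂ = (n₁·n₂)/(d₁·d₂).
Num: n₁·n₂ = 8*s - 12. Den: d₁·d₂ = s^3 + 7.2*s^2 + 14.37*s + 5.51.
H(s) = (8*s - 12)/(s^3 + 7.2*s^2 + 14.37*s + 5.51)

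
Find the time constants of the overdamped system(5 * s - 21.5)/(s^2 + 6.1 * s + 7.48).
Overdamped: real poles at -4.4, -1.7. τ = -1/pole → τ₁ = 0.2273, τ₂ = 0.5882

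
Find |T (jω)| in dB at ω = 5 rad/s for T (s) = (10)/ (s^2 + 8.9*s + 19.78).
Substitute s = j*5: T(j5) = -0.0260025 - 0.221669j.
|T(j5)| = sqrt(Re² + Im²) = 0.2232.
20*log₁₀(0.2232) = -13.03 dB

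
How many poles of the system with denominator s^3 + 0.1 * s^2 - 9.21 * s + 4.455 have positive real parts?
s^3 + 0.1*s^2 - 9.21*s + 4.455 = (s - 0.5)(s + 3.3)(s - 2.7). Poles: -3.3, 0.5, 2.7. RHP poles (Re>0): 2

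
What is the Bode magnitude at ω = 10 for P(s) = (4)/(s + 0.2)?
Substitute s = j*10: P(j10) = 0.0079968 - 0.39984j.
|P(j10)| = sqrt(Re² + Im²) = 0.3999.
20*log₁₀(0.3999) = -7.96 dB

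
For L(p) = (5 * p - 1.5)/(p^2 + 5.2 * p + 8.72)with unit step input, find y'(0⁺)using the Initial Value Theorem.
IVT: y'(0⁺) = lim_{p→∞} p²·Y(p) = lim_{p→∞} p·L(p).
deg(num) = 1, deg(den) = 2, relative degree = 1, so p·L(p) → (leading num)/(leading den) = 5/1 = 5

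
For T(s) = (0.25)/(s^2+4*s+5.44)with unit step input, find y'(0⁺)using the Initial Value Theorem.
IVT: y'(0⁺) = lim_{s→∞} s²·Y(s) = lim_{s→∞} s·T(s).
deg(num) = 0, deg(den) = 2, relative degree = 2 ≥ 2, so s·T(s) → 0. Initial slope = 0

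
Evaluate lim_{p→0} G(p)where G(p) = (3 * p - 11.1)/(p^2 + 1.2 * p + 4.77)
DC gain = G(0) = num(0)/den(0) = -11.1/4.77 = -2.327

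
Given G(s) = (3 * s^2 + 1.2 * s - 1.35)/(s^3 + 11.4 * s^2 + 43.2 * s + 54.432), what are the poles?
Set denominator = 0: s^3 + 11.4*s^2 + 43.2*s + 54.432 = (s + 3.6)(s + 4.2)(s + 3.6) = 0 → Poles: -3.6, -3.6, -4.2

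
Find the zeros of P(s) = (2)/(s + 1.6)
Numerator is a nonzero constant (2) → Zeros: none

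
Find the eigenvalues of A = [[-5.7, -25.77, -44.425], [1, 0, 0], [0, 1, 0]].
Eigenvalues solve det(λI - A) = 0.
Characteristic polynomial: λ^3 + 5.7*λ^2 + 25.77*λ + 44.425 = 0.
Factor: (λ + 2.5)(λ^2 + 3.2*λ + 17.77) = 0.
Roots: -1.6 + 3.9j, -1.6 - 3.9j, -2.5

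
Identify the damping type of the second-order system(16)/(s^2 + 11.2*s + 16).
Standard form: ωn²/(s²+2ζωn·s+ωn²) gives ωn=4, ζ=1.4.
Overdamped (ζ = 1.4 > 1)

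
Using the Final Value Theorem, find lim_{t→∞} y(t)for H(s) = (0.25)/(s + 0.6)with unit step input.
FVT: lim_{t→∞} y(t) = lim_{s→0} s*Y(s) where Y(s) = H(s)/s.
= lim_{s→0} H(s) = H(0) = num(0)/den(0) = 0.25/0.6 = 0.4167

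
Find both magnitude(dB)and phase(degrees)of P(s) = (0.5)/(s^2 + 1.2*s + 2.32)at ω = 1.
Substitute s = j*1: P(j1) = 0.207391 - 0.188537j.
|P| = 20*log₁₀(sqrt(Re²+Im²)) = -11.05 dB.
∠P = atan2(Im, Re) = -42.27°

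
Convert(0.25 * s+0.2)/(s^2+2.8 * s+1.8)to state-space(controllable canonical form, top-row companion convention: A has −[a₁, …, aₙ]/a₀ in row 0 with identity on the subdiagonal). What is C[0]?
Reachable canonical form: C = numerator coefficients (right-aligned, zero-padded to length n).
num = 0.25*s + 0.2, C = [[0.25, 0.2]].
C[0] = 0.25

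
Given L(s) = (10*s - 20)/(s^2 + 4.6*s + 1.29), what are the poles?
Set denominator = 0: s^2 + 4.6*s + 1.29 = (s + 4.3)(s + 0.3) = 0 → Poles: -0.3, -4.3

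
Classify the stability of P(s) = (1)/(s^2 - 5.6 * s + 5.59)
Denominator: s^2 - 5.6*s + 5.59 = (s - 4.3)(s - 1.3). Poles: 1.3, 4.3. Unstable (2 pole(s) in RHP)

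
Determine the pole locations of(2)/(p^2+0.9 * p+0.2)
Set denominator = 0: p^2 + 0.9*p + 0.2 = (p + 0.4)(p + 0.5) = 0 → Poles: -0.4, -0.5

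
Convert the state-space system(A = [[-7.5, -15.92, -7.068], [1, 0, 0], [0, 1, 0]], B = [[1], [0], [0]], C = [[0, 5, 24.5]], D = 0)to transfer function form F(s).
F(s) = C(sI - A)⁻¹B + D.
Characteristic polynomial det(sI - A) = s^3 + 7.5*s^2 + 15.92*s + 7.068.
Numerator from C·adj(sI-A)·B + D·det(sI-A) = 5*s + 24.5.
F(s) = (5*s + 24.5)/(s^3 + 7.5*s^2 + 15.92*s + 7.068)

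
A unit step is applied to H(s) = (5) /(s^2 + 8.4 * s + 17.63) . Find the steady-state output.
FVT: lim_{t→∞} y(t) = lim_{s→0} s*Y(s) where Y(s) = H(s)/s.
= lim_{s→0} H(s) = H(0) = num(0)/den(0) = 5/17.63 = 0.2836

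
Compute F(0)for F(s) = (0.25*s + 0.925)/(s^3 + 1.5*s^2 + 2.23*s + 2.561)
DC gain = F(0) = num(0)/den(0) = 0.925/2.561 = 0.3612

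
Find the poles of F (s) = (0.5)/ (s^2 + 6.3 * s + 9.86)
Set denominator = 0: s^2 + 6.3*s + 9.86 = (s + 3.4)(s + 2.9) = 0 → Poles: -2.9, -3.4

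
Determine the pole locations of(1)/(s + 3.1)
Set denominator = 0: s + 3.1 = 0 → Poles: -3.1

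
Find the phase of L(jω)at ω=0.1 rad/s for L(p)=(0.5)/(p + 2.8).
Substitute p = j*0.1: L(j0.1) = 0.178344 - 0.00636943j.
∠L(j0.1) = atan2(Im, Re) = atan2(-0.00636943, 0.178344) = -2.05°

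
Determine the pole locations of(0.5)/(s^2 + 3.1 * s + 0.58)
Set denominator = 0: s^2 + 3.1*s + 0.58 = (s + 2.9)(s + 0.2) = 0 → Poles: -0.2, -2.9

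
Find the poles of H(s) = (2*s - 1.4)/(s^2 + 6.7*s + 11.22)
Set denominator = 0: s^2 + 6.7*s + 11.22 = (s + 3.3)(s + 3.4) = 0 → Poles: -3.3, -3.4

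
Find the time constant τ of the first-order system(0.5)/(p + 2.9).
First-order system: τ = -1/pole. Pole = -2.9. τ = -1/(-2.9) = 0.3448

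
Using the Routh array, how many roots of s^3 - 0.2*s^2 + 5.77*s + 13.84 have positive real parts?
Routh array:
s^3: [1, 5.77]; s^2: [-0.2, 13.84]; s^1: [74.97]; s^0: [13.84]
First column: [1, -0.2, 74.97, 13.84]. Sign changes = RHP roots = 2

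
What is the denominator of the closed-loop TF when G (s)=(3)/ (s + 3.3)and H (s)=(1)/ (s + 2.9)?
Characteristic poly = G_den * H_den + G_num * H_num = (s^2 + 6.2*s + 9.57) + (3) = s^2 + 6.2*s + 12.57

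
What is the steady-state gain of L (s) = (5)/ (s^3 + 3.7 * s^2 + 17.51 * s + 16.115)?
DC gain = L(0) = num(0)/den(0) = 5/16.115 = 0.3103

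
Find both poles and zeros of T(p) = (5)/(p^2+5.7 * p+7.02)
Set denominator = 0: p^2 + 5.7*p + 7.02 = (p + 1.8)(p + 3.9) = 0 → Poles: -1.8, -3.9
Numerator is a nonzero constant (5) → Zeros: none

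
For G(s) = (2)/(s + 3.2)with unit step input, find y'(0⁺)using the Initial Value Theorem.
IVT: y'(0⁺) = lim_{s→∞} s²·Y(s) = lim_{s→∞} s·G(s).
deg(num) = 0, deg(den) = 1, relative degree = 1, so s·G(s) → (leading num)/(leading den) = 2/1 = 2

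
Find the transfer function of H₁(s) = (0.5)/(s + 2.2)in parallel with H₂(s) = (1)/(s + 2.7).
Parallel: H = H₁ + H₂ = (n₁·d₂ + n₂·d₁)/(d₁·d₂).
n₁·d₂ = 0.5*s + 1.35. n₂·d₁ = s + 2.2. Sum = 1.5*s + 3.55. d₁·d₂ = s^2 + 4.9*s + 5.94.
H(s) = (1.5*s + 3.55)/(s^2 + 4.9*s + 5.94)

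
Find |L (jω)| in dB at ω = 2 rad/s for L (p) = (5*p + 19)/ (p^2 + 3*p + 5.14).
Substitute p = j*2: L(j2) = 2.1893 - 2.7507j.
|L(j2)| = sqrt(Re² + Im²) = 3.516.
20*log₁₀(3.516) = 10.92 dB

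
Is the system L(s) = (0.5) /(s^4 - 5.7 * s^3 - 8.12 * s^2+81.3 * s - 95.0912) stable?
Denominator: s^4 - 5.7*s^3 - 8.12*s^2 + 81.3*s - 95.0912 = (s - 1.7)(s - 4.6)(s + 3.8)(s - 3.2). Poles: -3.8, 1.7, 3.2, 4.6. All Re(p)<0: No (unstable)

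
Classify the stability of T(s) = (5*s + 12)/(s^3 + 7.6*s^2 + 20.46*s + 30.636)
Denominator: s^3 + 7.6*s^2 + 20.46*s + 30.636 = (s + 4.6)(s^2 + 3*s + 6.66). Poles: -1.5 + 2.1j, -1.5 - 2.1j, -4.6. Stable (all poles in LHP)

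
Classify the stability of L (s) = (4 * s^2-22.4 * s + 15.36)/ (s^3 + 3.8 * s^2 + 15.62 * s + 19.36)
Denominator: s^3 + 3.8*s^2 + 15.62*s + 19.36 = (s + 1.6)(s^2 + 2.2*s + 12.1). Poles: -1.1 + 3.3j, -1.1 - 3.3j, -1.6. Stable (all poles in LHP)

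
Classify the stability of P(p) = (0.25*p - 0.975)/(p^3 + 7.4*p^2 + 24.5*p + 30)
Denominator: p^3 + 7.4*p^2 + 24.5*p + 30 = (p + 2.4)(p^2 + 5*p + 12.5). Poles: -2.4, -2.5 + 2.5j, -2.5 - 2.5j. Stable (all poles in LHP)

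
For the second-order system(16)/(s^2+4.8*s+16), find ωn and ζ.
Standard form: ωn²/(s²+2ζωn·s+ωn²).
const=16=ωn² → ωn=4, s coeff=4.8=2ζωn → ζ=0.6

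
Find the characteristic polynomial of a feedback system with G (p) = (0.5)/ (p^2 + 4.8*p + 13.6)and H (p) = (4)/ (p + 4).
Characteristic poly = G_den * H_den + G_num * H_num = (p^3 + 8.8*p^2 + 32.8*p + 54.4) + (2) = p^3 + 8.8*p^2 + 32.8*p + 56.4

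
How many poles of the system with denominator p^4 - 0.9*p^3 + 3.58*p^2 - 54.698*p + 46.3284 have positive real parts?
p^4 - 0.9*p^3 + 3.58*p^2 - 54.698*p + 46.3284 = (p - 0.9)(p - 3.4)(p^2 + 3.4*p + 15.14). Poles: -1.7 + 3.5j, -1.7 - 3.5j, 0.9, 3.4. RHP poles (Re>0): 2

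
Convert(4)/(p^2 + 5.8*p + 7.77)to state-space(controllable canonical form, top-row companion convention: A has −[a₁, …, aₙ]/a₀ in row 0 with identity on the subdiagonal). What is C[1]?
Reachable canonical form: C = numerator coefficients (right-aligned, zero-padded to length n).
num = 4, C = [[0, 4]].
C[1] = 4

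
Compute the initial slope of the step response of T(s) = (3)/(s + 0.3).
IVT: y'(0⁺) = lim_{s→∞} s²·Y(s) = lim_{s→∞} s·T(s).
deg(num) = 0, deg(den) = 1, relative degree = 1, so s·T(s) → (leading num)/(leading den) = 3/1 = 3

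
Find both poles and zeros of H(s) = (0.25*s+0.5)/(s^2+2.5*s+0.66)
Set denominator = 0: s^2 + 2.5*s + 0.66 = (s + 2.2)(s + 0.3) = 0 → Poles: -0.3, -2.2
Set numerator = 0: 0.25*s + 0.5 = 0 → Zeros: -2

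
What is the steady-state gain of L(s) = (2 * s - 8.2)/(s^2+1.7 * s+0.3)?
DC gain = L(0) = num(0)/den(0) = -8.2/0.3 = -27.33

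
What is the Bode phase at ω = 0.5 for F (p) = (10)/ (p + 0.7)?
Substitute p = j*0.5: F(j0.5) = 9.45946 - 6.75676j.
∠F(j0.5) = atan2(Im, Re) = atan2(-6.75676, 9.45946) = -35.54°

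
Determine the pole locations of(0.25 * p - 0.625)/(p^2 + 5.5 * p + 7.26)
Set denominator = 0: p^2 + 5.5*p + 7.26 = (p + 2.2)(p + 3.3) = 0 → Poles: -2.2, -3.3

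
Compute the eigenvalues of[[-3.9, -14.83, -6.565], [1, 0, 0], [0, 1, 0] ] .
Eigenvalues solve det(λI - A) = 0.
Characteristic polynomial: λ^3 + 3.9*λ^2 + 14.83*λ + 6.565 = 0.
Factor: (λ + 0.5)(λ^2 + 3.4*λ + 13.13) = 0.
Roots: -0.5, -1.7 + 3.2j, -1.7 - 3.2j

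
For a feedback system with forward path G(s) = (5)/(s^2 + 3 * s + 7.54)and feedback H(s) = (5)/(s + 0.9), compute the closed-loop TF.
Closed-loop T = G/(1+GH).
Numerator: G_num * H_den = 5*s + 4.5.
Denominator: G_den * H_den + G_num * H_num = (s^3 + 3.9*s^2 + 10.24*s + 6.786) + (25) = s^3 + 3.9*s^2 + 10.24*s + 31.786.
T(s) = (5*s + 4.5)/(s^3 + 3.9*s^2 + 10.24*s + 31.786)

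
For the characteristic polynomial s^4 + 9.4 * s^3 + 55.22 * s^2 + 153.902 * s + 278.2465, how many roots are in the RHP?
s^4 + 9.4*s^3 + 55.22*s^2 + 153.902*s + 278.2465 = (s^2 + 3.8*s + 13.85)(s^2 + 5.6*s + 20.09). Poles: -1.9 + 3.2j, -1.9 - 3.2j, -2.8 + 3.5j, -2.8 - 3.5j. RHP poles (Re>0): 0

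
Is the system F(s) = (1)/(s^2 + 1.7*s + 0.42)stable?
Denominator: s^2 + 1.7*s + 0.42 = (s + 0.3)(s + 1.4). Poles: -0.3, -1.4. All Re(p)<0: Yes (stable)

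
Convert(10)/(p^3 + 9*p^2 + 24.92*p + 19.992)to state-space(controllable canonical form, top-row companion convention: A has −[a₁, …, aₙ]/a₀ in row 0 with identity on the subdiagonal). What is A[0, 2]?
Reachable canonical form for den = p^3 + 9*p^2 + 24.92*p + 19.992: top row of A = -[a₁,a₂,...,aₙ]/a₀, ones on the subdiagonal, zeros elsewhere.
A = [[-9, -24.92, -19.992], [1, 0, 0], [0, 1, 0]].
A[0,2] = -19.992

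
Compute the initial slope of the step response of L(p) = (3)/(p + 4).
IVT: y'(0⁺) = lim_{p→∞} p²·Y(p) = lim_{p→∞} p·L(p).
deg(num) = 0, deg(den) = 1, relative degree = 1, so p·L(p) → (leading num)/(leading den) = 3/1 = 3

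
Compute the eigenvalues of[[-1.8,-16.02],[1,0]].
Eigenvalues solve det(λI - A) = 0.
Characteristic polynomial: λ^2 + 1.8*λ + 16.02 = 0.
Roots: -0.9 + 3.9j, -0.9 - 3.9j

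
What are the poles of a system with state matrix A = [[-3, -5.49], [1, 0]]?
Eigenvalues solve det(λI - A) = 0.
Characteristic polynomial: λ^2 + 3*λ + 5.49 = 0.
Roots: -1.5 + 1.8j, -1.5 - 1.8j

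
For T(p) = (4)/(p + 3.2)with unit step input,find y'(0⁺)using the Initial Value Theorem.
IVT: y'(0⁺) = lim_{p→∞} p²·Y(p) = lim_{p→∞} p·T(p).
deg(num) = 0, deg(den) = 1, relative degree = 1, so p·T(p) → (leading num)/(leading den) = 4/1 = 4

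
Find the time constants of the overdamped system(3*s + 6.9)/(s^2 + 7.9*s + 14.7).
Overdamped: real poles at -4.9, -3. τ = -1/pole → τ₁ = 0.2041, τ₂ = 0.3333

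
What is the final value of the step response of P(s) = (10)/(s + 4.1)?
FVT: lim_{t→∞} y(t) = lim_{s→0} s*Y(s) where Y(s) = P(s)/s.
= lim_{s→0} P(s) = P(0) = num(0)/den(0) = 10/4.1 = 2.439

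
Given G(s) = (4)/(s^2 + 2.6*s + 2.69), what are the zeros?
Numerator is a nonzero constant (4) → Zeros: none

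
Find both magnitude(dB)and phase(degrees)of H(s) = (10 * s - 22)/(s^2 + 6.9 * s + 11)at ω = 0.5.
Substitute s = j*0.5: H(j0.5) = -1.72008 + 1.01714j.
|H| = 20*log₁₀(sqrt(Re²+Im²)) = 6.01 dB.
∠H = atan2(Im, Re) = 149.40°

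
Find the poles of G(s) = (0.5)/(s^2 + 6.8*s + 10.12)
Set denominator = 0: s^2 + 6.8*s + 10.12 = (s + 4.6)(s + 2.2) = 0 → Poles: -2.2, -4.6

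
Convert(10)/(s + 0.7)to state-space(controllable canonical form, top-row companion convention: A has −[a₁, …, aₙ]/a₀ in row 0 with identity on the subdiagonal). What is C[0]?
Reachable canonical form: C = numerator coefficients (right-aligned, zero-padded to length n).
num = 10, C = [[10]].
C[0] = 10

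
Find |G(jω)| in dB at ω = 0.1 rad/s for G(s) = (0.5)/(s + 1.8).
Substitute s = j*0.1: G(j0.1) = 0.276923 - 0.0153846j.
|G(j0.1)| = sqrt(Re² + Im²) = 0.2774.
20*log₁₀(0.2774) = -11.14 dB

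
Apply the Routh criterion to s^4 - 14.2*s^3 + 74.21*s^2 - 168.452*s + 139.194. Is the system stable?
Routh array:
s^4: [1, 74.21, 139.194]; s^3: [-14.2, -168.452]; s^2: [62.3472, 139.194]; s^1: [-136.75]; s^0: [139.194]
First column: [1, -14.2, 62.3472, -136.75, 139.194]. Sign changes = 4.
No, unstable (4 RHP root(s))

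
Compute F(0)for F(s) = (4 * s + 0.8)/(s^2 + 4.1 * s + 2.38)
DC gain = F(0) = num(0)/den(0) = 0.8/2.38 = 0.3361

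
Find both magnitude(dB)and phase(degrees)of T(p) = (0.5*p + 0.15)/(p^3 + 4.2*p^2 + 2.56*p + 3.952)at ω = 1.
Substitute p = j*1: T(j1) = 0.297703 - 0.143481j.
|T| = 20*log₁₀(sqrt(Re²+Im²)) = -9.62 dB.
∠T = atan2(Im, Re) = -25.73°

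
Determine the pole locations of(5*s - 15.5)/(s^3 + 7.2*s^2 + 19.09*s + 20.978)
Set denominator = 0: s^3 + 7.2*s^2 + 19.09*s + 20.978 = (s + 3.4)(s^2 + 3.8*s + 6.17) = 0 → Poles: -1.9 + 1.6j, -1.9 - 1.6j, -3.4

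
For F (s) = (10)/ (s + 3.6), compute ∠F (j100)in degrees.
Substitute s = j*100: F(j100) = 0.00359534 - 0.0998706j.
∠F(j100) = atan2(Im, Re) = atan2(-0.0998706, 0.00359534) = -87.94°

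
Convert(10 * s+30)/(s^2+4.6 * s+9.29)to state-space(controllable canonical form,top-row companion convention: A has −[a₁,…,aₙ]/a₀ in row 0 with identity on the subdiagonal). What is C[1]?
Reachable canonical form: C = numerator coefficients (right-aligned, zero-padded to length n).
num = 10*s + 30, C = [[10, 30]].
C[1] = 30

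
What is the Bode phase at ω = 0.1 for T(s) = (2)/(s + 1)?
Substitute s = j*0.1: T(j0.1) = 1.9802 - 0.19802j.
∠T(j0.1) = atan2(Im, Re) = atan2(-0.19802, 1.9802) = -5.71°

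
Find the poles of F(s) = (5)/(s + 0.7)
Set denominator = 0: s + 0.7 = 0 → Poles: -0.7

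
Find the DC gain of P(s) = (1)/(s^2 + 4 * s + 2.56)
DC gain = P(0) = num(0)/den(0) = 1/2.56 = 0.3906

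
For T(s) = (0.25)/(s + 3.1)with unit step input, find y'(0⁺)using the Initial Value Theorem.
IVT: y'(0⁺) = lim_{s→∞} s²·Y(s) = lim_{s→∞} s·T(s).
deg(num) = 0, deg(den) = 1, relative degree = 1, so s·T(s) → (leading num)/(leading den) = 0.25/1 = 0.25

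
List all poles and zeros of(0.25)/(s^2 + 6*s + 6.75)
Set denominator = 0: s^2 + 6*s + 6.75 = (s + 1.5)(s + 4.5) = 0 → Poles: -1.5, -4.5
Numerator is a nonzero constant (0.25) → Zeros: none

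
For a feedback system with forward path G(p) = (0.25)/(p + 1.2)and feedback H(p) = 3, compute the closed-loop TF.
Closed-loop T = G/(1+GH).
Numerator: G_num * H_den = 0.25.
Denominator: G_den * H_den + G_num * H_num = (p + 1.2) + (0.75) = p + 1.95.
T(p) = (0.25)/(p + 1.95)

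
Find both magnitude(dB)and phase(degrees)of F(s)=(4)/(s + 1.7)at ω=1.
Substitute s = j*1: F(j1) = 1.74807 - 1.02828j.
|F| = 20*log₁₀(sqrt(Re²+Im²)) = 6.14 dB.
∠F = atan2(Im, Re) = -30.47°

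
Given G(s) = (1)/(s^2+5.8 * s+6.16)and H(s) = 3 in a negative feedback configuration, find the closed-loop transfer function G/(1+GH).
Closed-loop T = G/(1+GH).
Numerator: G_num * H_den = 1.
Denominator: G_den * H_den + G_num * H_num = (s^2 + 5.8*s + 6.16) + (3) = s^2 + 5.8*s + 9.16.
T(s) = (1)/(s^2 + 5.8*s + 9.16)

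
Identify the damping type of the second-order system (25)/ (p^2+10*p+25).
Standard form: ωn²/(p²+2ζωn·p+ωn²) gives ωn=5, ζ=1.
Critically damped (ζ = 1)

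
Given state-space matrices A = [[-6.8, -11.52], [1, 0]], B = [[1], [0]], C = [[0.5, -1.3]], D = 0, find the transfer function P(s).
P(s) = C(sI - A)⁻¹B + D.
Characteristic polynomial det(sI - A) = s^2 + 6.8*s + 11.52.
Numerator from C·adj(sI-A)·B + D·det(sI-A) = 0.5*s - 1.3.
P(s) = (0.5*s - 1.3)/(s^2 + 6.8*s + 11.52)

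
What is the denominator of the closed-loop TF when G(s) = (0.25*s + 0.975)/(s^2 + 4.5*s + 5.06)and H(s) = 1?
Characteristic poly = G_den * H_den + G_num * H_num = (s^2 + 4.5*s + 5.06) + (0.25*s + 0.975) = s^2 + 4.75*s + 6.035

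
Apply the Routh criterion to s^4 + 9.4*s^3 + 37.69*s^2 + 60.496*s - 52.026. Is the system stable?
Routh array:
s^4: [1, 37.69, -52.026]; s^3: [9.4, 60.496]; s^2: [31.2543, -52.026]; s^1: [76.1433]; s^0: [-52.026]
First column: [1, 9.4, 31.2543, 76.1433, -52.026]. Sign changes = 1.
No, unstable (1 RHP root(s))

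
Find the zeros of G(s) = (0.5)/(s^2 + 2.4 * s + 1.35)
Numerator is a nonzero constant (0.5) → Zeros: none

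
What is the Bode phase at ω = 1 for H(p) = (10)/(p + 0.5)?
Substitute p = j*1: H(j1) = 4 - 8j.
∠H(j1) = atan2(Im, Re) = atan2(-8, 4) = -63.43°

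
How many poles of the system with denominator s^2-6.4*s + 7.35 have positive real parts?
s^2 - 6.4*s + 7.35 = (s - 4.9)(s - 1.5). Poles: 1.5, 4.9. RHP poles (Re>0): 2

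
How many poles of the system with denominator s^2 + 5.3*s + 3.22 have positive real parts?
s^2 + 5.3*s + 3.22 = (s + 4.6)(s + 0.7). Poles: -0.7, -4.6. RHP poles (Re>0): 0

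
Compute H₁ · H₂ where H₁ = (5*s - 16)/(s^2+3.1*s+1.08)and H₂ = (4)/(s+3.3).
Series: H = H₁ · H₂ = (n₁·n₂)/(d₁·d₂).
Num: n₁·n₂ = 20*s - 64. Den: d₁·d₂ = s^3 + 6.4*s^2 + 11.31*s + 3.564.
H(s) = (20*s - 64)/(s^3 + 6.4*s^2 + 11.31*s + 3.564)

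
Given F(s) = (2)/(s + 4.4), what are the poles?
Set denominator = 0: s + 4.4 = 0 → Poles: -4.4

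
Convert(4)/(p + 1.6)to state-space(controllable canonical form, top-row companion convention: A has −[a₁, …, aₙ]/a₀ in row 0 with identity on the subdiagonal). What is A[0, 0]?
Reachable canonical form for den = p + 1.6: top row of A = -[a₁,a₂,...,aₙ]/a₀, ones on the subdiagonal, zeros elsewhere.
A = [[-1.6]].
A[0,0] = -1.6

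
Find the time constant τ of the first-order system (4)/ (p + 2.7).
First-order system: τ = -1/pole. Pole = -2.7. τ = -1/(-2.7) = 0.3704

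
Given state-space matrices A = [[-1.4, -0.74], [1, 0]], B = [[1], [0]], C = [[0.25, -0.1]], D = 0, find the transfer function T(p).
T(p) = C(pI - A)⁻¹B + D.
Characteristic polynomial det(pI - A) = p^2 + 1.4*p + 0.74.
Numerator from C·adj(pI-A)·B + D·det(pI-A) = 0.25*p - 0.1.
T(p) = (0.25*p - 0.1)/(p^2 + 1.4*p + 0.74)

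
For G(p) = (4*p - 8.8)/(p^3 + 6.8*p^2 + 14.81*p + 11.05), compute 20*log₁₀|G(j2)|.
Substitute p = j*2: G(j2) = 0.432655 + 0.0838397j.
|G(j2)| = sqrt(Re² + Im²) = 0.4407.
20*log₁₀(0.4407) = -7.12 dB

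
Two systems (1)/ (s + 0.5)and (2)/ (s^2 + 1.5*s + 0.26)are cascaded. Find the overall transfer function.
Series: H = H₁ · H₂ = (n₁·n₂)/(d₁·d₂).
Num: n₁·n₂ = 2. Den: d₁·d₂ = s^3 + 2*s^2 + 1.01*s + 0.13.
H(s) = (2)/(s^3 + 2*s^2 + 1.01*s + 0.13)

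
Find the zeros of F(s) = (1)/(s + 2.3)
Numerator is a nonzero constant (1) → Zeros: none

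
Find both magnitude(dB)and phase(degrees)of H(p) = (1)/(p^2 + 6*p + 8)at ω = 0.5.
Substitute p = j*0.5: H(j0.5) = 0.112217 - 0.0434389j.
|H| = 20*log₁₀(sqrt(Re²+Im²)) = -18.39 dB.
∠H = atan2(Im, Re) = -21.16°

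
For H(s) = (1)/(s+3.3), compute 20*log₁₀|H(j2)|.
Substitute s = j*2: H(j2) = 0.221625 - 0.134318j.
|H(j2)| = sqrt(Re² + Im²) = 0.2592.
20*log₁₀(0.2592) = -11.73 dB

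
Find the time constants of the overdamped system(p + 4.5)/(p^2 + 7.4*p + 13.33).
Overdamped: real poles at -4.3, -3.1. τ = -1/pole → τ₁ = 0.2326, τ₂ = 0.3226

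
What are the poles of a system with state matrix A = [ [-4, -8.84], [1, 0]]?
Eigenvalues solve det(λI - A) = 0.
Characteristic polynomial: λ^2 + 4*λ + 8.84 = 0.
Roots: -2 + 2.2j, -2 - 2.2j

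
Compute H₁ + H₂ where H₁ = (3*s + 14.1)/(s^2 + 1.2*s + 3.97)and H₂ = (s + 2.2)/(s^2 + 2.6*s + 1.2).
Parallel: H = H₁ + H₂ = (n₁·d₂ + n₂·d₁)/(d₁·d₂).
n₁·d₂ = 3*s^3 + 21.9*s^2 + 40.26*s + 16.92. n₂·d₁ = s^3 + 3.4*s^2 + 6.61*s + 8.734. Sum = 4*s^3 + 25.3*s^2 + 46.87*s + 25.654. d₁·d₂ = s^4 + 3.8*s^3 + 8.29*s^2 + 11.762*s + 4.764.
H(s) = (4*s^3 + 25.3*s^2 + 46.87*s + 25.654)/(s^4 + 3.8*s^3 + 8.29*s^2 + 11.762*s + 4.764)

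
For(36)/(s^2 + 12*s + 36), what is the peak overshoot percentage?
Standard form: ωn²/(s²+2ζωn·s+ωn²) → ωn = 6, ζ = 1.
ζ ≥ 1, so the response is non-oscillatory: peak overshoot = 0%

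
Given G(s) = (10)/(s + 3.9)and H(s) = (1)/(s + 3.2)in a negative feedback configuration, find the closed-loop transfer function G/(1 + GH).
Closed-loop T = G/(1+GH).
Numerator: G_num * H_den = 10*s + 32.
Denominator: G_den * H_den + G_num * H_num = (s^2 + 7.1*s + 12.48) + (10) = s^2 + 7.1*s + 22.48.
T(s) = (10*s + 32)/(s^2 + 7.1*s + 22.48)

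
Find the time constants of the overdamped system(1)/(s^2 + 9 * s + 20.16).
Overdamped: real poles at -4.8, -4.2. τ = -1/pole → τ₁ = 0.2083, τ₂ = 0.2381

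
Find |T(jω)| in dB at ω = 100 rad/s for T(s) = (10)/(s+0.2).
Substitute s = j*100: T(j100) = 0.000199999 - 0.0999996j.
|T(j100)| = sqrt(Re² + Im²) = 0.1.
20*log₁₀(0.1) = -20.00 dB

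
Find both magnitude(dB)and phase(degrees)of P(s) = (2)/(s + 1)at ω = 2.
Substitute s = j*2: P(j2) = 0.4 - 0.8j.
|P| = 20*log₁₀(sqrt(Re²+Im²)) = -0.97 dB.
∠P = atan2(Im, Re) = -63.43°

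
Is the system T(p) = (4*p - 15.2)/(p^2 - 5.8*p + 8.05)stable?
Denominator: p^2 - 5.8*p + 8.05 = (p - 2.3)(p - 3.5). Poles: 2.3, 3.5. All Re(p)<0: No (unstable)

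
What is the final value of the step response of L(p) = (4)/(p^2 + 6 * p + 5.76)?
FVT: lim_{t→∞} y(t) = lim_{p→0} p*Y(p) where Y(p) = L(p)/p.
= lim_{p→0} L(p) = L(0) = num(0)/den(0) = 4/5.76 = 0.6944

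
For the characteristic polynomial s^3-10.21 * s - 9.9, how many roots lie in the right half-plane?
Factor: s^3 - 10.21*s - 9.9 = (s - 3.6)(s + 1.1)(s + 2.5).
Roots: -1.1, -2.5, 3.6.
RHP roots (Re>0): 1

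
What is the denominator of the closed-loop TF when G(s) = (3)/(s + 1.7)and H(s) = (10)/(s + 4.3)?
Characteristic poly = G_den * H_den + G_num * H_num = (s^2 + 6*s + 7.31) + (30) = s^2 + 6*s + 37.31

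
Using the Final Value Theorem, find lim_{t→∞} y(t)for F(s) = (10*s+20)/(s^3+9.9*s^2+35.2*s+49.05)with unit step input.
FVT: lim_{t→∞} y(t) = lim_{s→0} s*Y(s) where Y(s) = F(s)/s.
= lim_{s→0} F(s) = F(0) = num(0)/den(0) = 20/49.05 = 0.4077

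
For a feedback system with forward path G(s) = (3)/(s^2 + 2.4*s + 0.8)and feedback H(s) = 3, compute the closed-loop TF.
Closed-loop T = G/(1+GH).
Numerator: G_num * H_den = 3.
Denominator: G_den * H_den + G_num * H_num = (s^2 + 2.4*s + 0.8) + (9) = s^2 + 2.4*s + 9.8.
T(s) = (3)/(s^2 + 2.4*s + 9.8)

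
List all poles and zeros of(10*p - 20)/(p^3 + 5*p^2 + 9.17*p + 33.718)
Set denominator = 0: p^3 + 5*p^2 + 9.17*p + 33.718 = (p + 4.6)(p^2 + 0.4*p + 7.33) = 0 → Poles: -0.2 + 2.7j, -0.2 - 2.7j, -4.6
Set numerator = 0: 10*p - 20 = 0 → Zeros: 2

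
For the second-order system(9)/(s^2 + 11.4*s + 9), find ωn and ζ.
Standard form: ωn²/(s²+2ζωn·s+ωn²).
const=9=ωn² → ωn=3, s coeff=11.4=2ζωn → ζ=1.9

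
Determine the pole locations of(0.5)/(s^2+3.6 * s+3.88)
Set denominator = 0: s^2 + 3.6*s + 3.88 = 0 → Poles: -1.8 + 0.8j, -1.8 - 0.8j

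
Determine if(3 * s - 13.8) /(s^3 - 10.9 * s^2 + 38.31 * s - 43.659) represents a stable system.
Denominator: s^3 - 10.9*s^2 + 38.31*s - 43.659 = (s - 4.9)(s - 2.7)(s - 3.3). Poles: 2.7, 3.3, 4.9. All Re(p)<0: No (unstable)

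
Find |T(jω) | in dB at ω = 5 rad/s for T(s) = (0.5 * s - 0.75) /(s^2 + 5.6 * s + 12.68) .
Substitute s = j*5: T(j5) = 0.0846778 - 0.0104725j.
|T(j5)| = sqrt(Re² + Im²) = 0.08532.
20*log₁₀(0.08532) = -21.38 dB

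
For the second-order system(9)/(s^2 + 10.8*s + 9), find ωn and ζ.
Standard form: ωn²/(s²+2ζωn·s+ωn²).
const=9=ωn² → ωn=3, s coeff=10.8=2ζωn → ζ=1.8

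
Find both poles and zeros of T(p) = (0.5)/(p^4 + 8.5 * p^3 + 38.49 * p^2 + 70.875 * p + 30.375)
Set denominator = 0: p^4 + 8.5*p^3 + 38.49*p^2 + 70.875*p + 30.375 = (p + 0.6)(p + 2.5)(p^2 + 5.4*p + 20.25) = 0 → Poles: -0.6, -2.5, -2.7 + 3.6j, -2.7 - 3.6j
Numerator is a nonzero constant (0.5) → Zeros: none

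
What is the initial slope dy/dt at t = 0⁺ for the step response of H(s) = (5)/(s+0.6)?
IVT: y'(0⁺) = lim_{s→∞} s²·Y(s) = lim_{s→∞} s·H(s).
deg(num) = 0, deg(den) = 1, relative degree = 1, so s·H(s) → (leading num)/(leading den) = 5/1 = 5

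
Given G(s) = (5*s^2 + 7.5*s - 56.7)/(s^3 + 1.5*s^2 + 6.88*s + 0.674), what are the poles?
Set denominator = 0: s^3 + 1.5*s^2 + 6.88*s + 0.674 = (s + 0.1)(s^2 + 1.4*s + 6.74) = 0 → Poles: -0.1, -0.7 + 2.5j, -0.7 - 2.5j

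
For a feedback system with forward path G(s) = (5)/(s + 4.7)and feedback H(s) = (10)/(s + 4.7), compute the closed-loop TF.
Closed-loop T = G/(1+GH).
Numerator: G_num * H_den = 5*s + 23.5.
Denominator: G_den * H_den + G_num * H_num = (s^2 + 9.4*s + 22.09) + (50) = s^2 + 9.4*s + 72.09.
T(s) = (5*s + 23.5)/(s^2 + 9.4*s + 72.09)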